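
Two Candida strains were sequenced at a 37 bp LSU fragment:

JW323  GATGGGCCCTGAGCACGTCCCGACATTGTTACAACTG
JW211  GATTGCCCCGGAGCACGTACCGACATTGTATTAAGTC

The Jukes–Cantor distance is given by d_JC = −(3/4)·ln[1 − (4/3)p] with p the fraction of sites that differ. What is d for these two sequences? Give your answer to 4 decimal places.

0.2940

The sequences differ at positions 4 (G/T), 6 (G/C), 10 (T/G), 19 (C/A), 30 (T/A), 31 (A/T), 32 (C/T), 35 (C/G), 37 (G/C).
p = 9/37 = 0.243243.
d = −0.75 · ln(1 − (4/3)·0.243243) = −0.75 · ln(0.675676) = −0.75 · (-0.392042) = 0.2940.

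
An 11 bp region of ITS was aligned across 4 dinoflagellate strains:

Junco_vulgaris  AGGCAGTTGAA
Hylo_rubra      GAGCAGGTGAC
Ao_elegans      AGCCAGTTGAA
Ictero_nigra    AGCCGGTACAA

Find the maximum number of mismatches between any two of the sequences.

Pairwise Hamming distances:
  Junco_vulgaris vs Hylo_rubra: 4
  Junco_vulgaris vs Ao_elegans: 1
  Junco_vulgaris vs Ictero_nigra: 4
  Hylo_rubra vs Ao_elegans: 5
  Hylo_rubra vs Ictero_nigra: 8
  Ao_elegans vs Ictero_nigra: 3
The largest is 8, between Hylo_rubra and Ictero_nigra.

8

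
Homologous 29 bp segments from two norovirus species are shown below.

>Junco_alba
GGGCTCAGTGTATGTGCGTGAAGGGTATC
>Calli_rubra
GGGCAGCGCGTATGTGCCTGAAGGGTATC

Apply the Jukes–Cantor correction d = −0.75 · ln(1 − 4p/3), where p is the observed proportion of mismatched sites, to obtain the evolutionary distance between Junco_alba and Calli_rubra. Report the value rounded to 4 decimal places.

Differing sites — 5:T/A; 6:C/G; 7:A/C; 9:T/C; 18:G/C.
p = 5/29 = 0.172414.
d = −0.75 · ln(1 − (4/3)·0.172414) = −0.75 · ln(0.770115) = −0.75 · (-0.261215) = 0.1959.

0.1959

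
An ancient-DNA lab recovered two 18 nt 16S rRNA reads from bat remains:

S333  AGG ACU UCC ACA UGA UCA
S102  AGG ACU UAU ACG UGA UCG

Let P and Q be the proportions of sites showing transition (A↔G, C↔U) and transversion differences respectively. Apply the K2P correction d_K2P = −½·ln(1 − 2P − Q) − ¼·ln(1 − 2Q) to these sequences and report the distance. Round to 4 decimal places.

0.2757

The sequences differ at positions 8 (C/A, transversion), 9 (C/U, transition), 12 (A/G, transition), 18 (A/G, transition).
Of the 4 differences, 3 transitions and 1 transversion over 18 sites: P = 3/18 = 0.166667, Q = 1/18 = 0.055556.
d = −0.5·ln(0.611110) − 0.25·ln(0.888888) = −0.5·(-0.492478) − 0.25·(-0.117784) = 0.2757.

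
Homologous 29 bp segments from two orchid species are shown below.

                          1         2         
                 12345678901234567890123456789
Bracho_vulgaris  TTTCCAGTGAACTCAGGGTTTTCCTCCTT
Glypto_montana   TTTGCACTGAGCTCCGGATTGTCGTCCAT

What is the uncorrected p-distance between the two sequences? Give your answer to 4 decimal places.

0.2759

Differing sites — 4:C/G; 7:G/C; 11:A/G; 15:A/C; 18:G/A; 21:T/G; 24:C/G; 28:T/A.
There are 8 differences over 29 sites, so p = 8/29 = 0.2759.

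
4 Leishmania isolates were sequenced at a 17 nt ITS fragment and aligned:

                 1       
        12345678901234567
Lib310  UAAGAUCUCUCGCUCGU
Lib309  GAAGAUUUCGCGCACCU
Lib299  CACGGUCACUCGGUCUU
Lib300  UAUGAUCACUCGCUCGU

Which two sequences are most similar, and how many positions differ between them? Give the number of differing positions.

Pairwise Hamming distances:
  Lib310 vs Lib309: 5
  Lib310 vs Lib299: 6
  Lib310 vs Lib300: 2
  Lib309 vs Lib299: 9
  Lib309 vs Lib300: 7
  Lib299 vs Lib300: 5
The smallest is 2, between Lib310 and Lib300.

2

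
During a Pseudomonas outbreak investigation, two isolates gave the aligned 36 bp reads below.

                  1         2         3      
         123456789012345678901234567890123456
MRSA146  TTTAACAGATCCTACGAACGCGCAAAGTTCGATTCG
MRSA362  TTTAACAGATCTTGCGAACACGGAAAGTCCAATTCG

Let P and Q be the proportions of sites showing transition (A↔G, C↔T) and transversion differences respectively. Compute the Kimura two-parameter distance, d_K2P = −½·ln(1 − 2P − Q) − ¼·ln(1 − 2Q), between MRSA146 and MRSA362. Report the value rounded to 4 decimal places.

Differing sites — 12:C/T (Ti); 14:A/G (Ti); 20:G/A (Ti); 23:C/G (Tv); 29:T/C (Ti); 31:G/A (Ti).
Of the 6 differences, 5 transitions and 1 transversion over 36 sites: P = 5/36 = 0.138889, Q = 1/36 = 0.027778.
d = −0.5·ln(0.694444) − 0.25·ln(0.944444) = −0.5·(-0.364644) − 0.25·(-0.057159) = 0.1966.

0.1966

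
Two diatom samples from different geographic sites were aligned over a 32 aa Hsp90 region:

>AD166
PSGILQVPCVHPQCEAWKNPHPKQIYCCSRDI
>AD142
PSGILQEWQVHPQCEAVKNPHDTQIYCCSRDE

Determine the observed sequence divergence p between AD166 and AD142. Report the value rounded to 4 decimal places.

0.2188

Mismatches occur at site 7 (V→E), site 8 (P→W), site 9 (C→Q), site 17 (W→V), site 22 (P→D), site 23 (K→T), site 32 (I→E).
There are 7 differences over 32 sites, so p = 7/32 = 0.2188.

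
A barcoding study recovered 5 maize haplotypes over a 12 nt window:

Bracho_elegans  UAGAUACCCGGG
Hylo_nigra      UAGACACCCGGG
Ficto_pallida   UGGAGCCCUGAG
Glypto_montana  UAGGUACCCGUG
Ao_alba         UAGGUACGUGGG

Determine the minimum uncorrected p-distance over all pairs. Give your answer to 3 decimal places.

0.083

Pairwise Hamming distances:
  Bracho_elegans vs Hylo_nigra: 1
  Bracho_elegans vs Ficto_pallida: 5
  Bracho_elegans vs Glypto_montana: 2
  Bracho_elegans vs Ao_alba: 3
  Hylo_nigra vs Ficto_pallida: 5
  Hylo_nigra vs Glypto_montana: 3
  Hylo_nigra vs Ao_alba: 4
  Ficto_pallida vs Glypto_montana: 6
  Ficto_pallida vs Ao_alba: 6
  Glypto_montana vs Ao_alba: 3
The smallest is 1 mismatch, between Bracho_elegans and Hylo_nigra; p = 1/12 = 0.083.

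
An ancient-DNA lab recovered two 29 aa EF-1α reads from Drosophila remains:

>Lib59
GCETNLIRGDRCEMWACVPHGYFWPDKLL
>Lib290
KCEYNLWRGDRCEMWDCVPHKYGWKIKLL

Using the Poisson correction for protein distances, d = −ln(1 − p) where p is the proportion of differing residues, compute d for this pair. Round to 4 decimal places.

0.3228

Mismatches occur at site 1 (G↔K), site 4 (T↔Y), site 7 (I↔W), site 16 (A↔D), site 21 (G↔K), site 23 (F↔G), site 25 (P↔K), site 26 (D↔I).
p = 8/29 = 0.275862.
d = −ln(1 − 0.275862) = −ln(0.724138) = 0.3228.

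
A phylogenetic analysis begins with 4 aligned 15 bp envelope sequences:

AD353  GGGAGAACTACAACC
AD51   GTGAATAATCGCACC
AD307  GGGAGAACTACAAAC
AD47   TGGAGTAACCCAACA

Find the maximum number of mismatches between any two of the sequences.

Pairwise Hamming distances:
  AD353 vs AD51: 7
  AD353 vs AD307: 1
  AD353 vs AD47: 6
  AD51 vs AD307: 8
  AD51 vs AD47: 7
  AD307 vs AD47: 7
The largest is 8, between AD51 and AD307.

8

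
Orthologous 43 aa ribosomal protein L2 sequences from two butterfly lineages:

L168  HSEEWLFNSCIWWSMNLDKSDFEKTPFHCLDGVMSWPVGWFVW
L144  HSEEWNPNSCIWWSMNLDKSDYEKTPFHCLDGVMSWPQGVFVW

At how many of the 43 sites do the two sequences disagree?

5

Mismatches occur at site 6 (L↔N), site 7 (F↔P), site 22 (F↔Y), site 38 (V↔Q), site 40 (W↔V).
That gives 5 mismatches out of 43 aligned sites, so the Hamming distance is 5.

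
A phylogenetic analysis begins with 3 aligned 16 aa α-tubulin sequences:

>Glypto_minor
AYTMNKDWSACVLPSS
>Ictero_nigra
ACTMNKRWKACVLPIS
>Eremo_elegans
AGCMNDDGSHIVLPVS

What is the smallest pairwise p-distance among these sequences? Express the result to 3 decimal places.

0.250

Pairwise Hamming distances:
  Glypto_minor vs Ictero_nigra: 4
  Glypto_minor vs Eremo_elegans: 7
  Ictero_nigra vs Eremo_elegans: 9
The smallest is 4 mismatches, between Glypto_minor and Ictero_nigra; p = 4/16 = 0.250.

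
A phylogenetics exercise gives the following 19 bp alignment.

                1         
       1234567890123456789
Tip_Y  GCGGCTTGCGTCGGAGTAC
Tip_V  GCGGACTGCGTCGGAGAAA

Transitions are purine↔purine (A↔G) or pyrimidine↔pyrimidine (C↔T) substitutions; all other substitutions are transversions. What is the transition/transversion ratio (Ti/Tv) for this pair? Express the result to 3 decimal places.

The sequences differ at positions 5 (C/A, transversion), 6 (T/C, transition), 17 (T/A, transversion), 19 (C/A, transversion).
Of the 4 differences, 1 transition and 3 transversions, so Ti/Tv = 1/3 = 0.333.

0.333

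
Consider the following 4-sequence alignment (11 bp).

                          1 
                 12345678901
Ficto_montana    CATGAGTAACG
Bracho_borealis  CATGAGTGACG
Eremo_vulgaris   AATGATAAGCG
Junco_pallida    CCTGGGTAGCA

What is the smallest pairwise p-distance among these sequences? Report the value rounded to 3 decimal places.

Pairwise Hamming distances:
  Ficto_montana vs Bracho_borealis: 1
  Ficto_montana vs Eremo_vulgaris: 4
  Ficto_montana vs Junco_pallida: 4
  Bracho_borealis vs Eremo_vulgaris: 5
  Bracho_borealis vs Junco_pallida: 5
  Eremo_vulgaris vs Junco_pallida: 6
The smallest is 1 mismatch, between Ficto_montana and Bracho_borealis; p = 1/11 = 0.091.

0.091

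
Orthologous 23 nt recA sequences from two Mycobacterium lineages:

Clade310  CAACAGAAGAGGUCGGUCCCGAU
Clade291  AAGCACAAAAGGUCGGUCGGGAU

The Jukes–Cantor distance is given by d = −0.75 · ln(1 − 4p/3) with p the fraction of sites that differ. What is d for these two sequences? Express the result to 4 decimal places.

0.3206

The sequences differ at positions 1 (C/A), 3 (A/G), 6 (G/C), 9 (G/A), 19 (C/G), 20 (C/G).
p = 6/23 = 0.260870.
d = −0.75 · ln(1 − (4/3)·0.260870) = −0.75 · ln(0.652173) = −0.75 · (-0.427445) = 0.3206.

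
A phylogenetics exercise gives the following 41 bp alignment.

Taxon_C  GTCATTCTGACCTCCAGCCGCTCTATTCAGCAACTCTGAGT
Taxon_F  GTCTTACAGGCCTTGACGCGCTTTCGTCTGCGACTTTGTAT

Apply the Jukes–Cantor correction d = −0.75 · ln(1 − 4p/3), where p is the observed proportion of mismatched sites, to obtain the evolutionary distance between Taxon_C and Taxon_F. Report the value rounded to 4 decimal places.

0.5510

Mismatches occur at site 4 (A/T), site 6 (T/A), site 8 (T/A), site 10 (A/G), site 14 (C/T), site 15 (C/G), site 17 (G/C), site 18 (C/G), site 23 (C/T), site 25 (A/C), site 26 (T/G), site 29 (A/T), site 32 (A/G), site 36 (C/T), site 39 (A/T), site 40 (G/A).
p = 16/41 = 0.390244.
d = −0.75 · ln(1 − (4/3)·0.390244) = −0.75 · ln(0.479675) = −0.75 · (-0.734646) = 0.5510.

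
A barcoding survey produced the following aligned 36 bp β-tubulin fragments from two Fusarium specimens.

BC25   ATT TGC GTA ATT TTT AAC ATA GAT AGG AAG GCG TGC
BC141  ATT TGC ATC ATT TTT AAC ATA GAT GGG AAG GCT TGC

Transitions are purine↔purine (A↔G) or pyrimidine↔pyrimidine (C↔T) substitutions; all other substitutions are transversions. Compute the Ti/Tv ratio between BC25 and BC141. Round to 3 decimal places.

Mismatches occur at site 7 (G/A, transition), site 9 (A/C, transversion), site 25 (A/G, transition), site 33 (G/T, transversion).
Of the 4 differences, 2 transitions and 2 transversions, so Ti/Tv = 2/2 = 1.000.

1.000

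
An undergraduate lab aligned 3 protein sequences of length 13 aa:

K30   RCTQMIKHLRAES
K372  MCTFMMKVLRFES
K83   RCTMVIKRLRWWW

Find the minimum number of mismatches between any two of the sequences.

5

Pairwise Hamming distances:
  K30 vs K372: 5
  K30 vs K83: 6
  K372 vs K83: 8
The smallest is 5, between K30 and K372.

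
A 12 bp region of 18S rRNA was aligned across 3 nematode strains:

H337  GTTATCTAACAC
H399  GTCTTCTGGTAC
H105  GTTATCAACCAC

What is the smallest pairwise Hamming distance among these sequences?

2

Pairwise Hamming distances:
  H337 vs H399: 5
  H337 vs H105: 2
  H399 vs H105: 6
The smallest is 2, between H337 and H105.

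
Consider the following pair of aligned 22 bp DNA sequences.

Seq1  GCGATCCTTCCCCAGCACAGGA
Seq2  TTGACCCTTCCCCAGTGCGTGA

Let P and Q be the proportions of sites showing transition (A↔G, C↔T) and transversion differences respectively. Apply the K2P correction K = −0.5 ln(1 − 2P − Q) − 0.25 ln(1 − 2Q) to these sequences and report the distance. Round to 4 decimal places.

0.4444

Differing sites — 1:G/T (Tv); 2:C/T (Ti); 5:T/C (Ti); 16:C/T (Ti); 17:A/G (Ti); 19:A/G (Ti); 20:G/T (Tv).
Of the 7 differences, 5 transitions and 2 transversions over 22 sites: P = 5/22 = 0.227273, Q = 2/22 = 0.090909.
d = −0.5·ln(0.454545) − 0.25·ln(0.818182) = −0.5·(-0.788458) − 0.25·(-0.200670) = 0.4444.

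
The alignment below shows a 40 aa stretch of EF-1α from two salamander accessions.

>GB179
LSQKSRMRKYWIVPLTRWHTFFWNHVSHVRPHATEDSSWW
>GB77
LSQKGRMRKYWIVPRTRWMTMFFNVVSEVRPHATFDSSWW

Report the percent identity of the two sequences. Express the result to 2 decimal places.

80.00%

Differing sites — 5:S/G; 15:L/R; 19:H/M; 21:F/M; 23:W/F; 25:H/V; 28:H/E; 35:E/F.
32 of the 40 sites match, so the percent identity is 32/40 × 100 = 80.00%.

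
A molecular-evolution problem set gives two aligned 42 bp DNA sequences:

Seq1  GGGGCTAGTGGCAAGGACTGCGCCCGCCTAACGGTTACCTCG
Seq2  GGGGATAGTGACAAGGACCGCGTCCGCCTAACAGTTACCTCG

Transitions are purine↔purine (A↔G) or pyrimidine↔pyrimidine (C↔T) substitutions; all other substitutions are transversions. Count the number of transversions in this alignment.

1

Differing sites — 5:C/A (Tv); 11:G/A (Ti); 19:T/C (Ti); 23:C/T (Ti); 33:G/A (Ti).
Of the 5 differences, 4 transitions and 1 transversion, so the answer is 1.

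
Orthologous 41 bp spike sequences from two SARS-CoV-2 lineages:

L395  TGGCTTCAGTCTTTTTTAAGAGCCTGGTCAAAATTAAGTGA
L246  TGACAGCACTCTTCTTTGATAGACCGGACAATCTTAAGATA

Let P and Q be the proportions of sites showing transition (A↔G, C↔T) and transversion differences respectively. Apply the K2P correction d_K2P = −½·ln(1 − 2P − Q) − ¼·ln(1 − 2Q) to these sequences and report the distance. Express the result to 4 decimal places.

0.4563

Mismatches occur at site 3 (G→A, transition), site 5 (T→A, transversion), site 6 (T→G, transversion), site 9 (G→C, transversion), site 14 (T→C, transition), site 18 (A→G, transition), site 20 (G→T, transversion), site 23 (C→A, transversion), site 25 (T→C, transition), site 28 (T→A, transversion), site 32 (A→T, transversion), site 33 (A→C, transversion), site 39 (T→A, transversion), site 40 (G→T, transversion).
Of the 14 differences, 4 transitions and 10 transversions over 41 sites: P = 4/41 = 0.097561, Q = 10/41 = 0.243902.
d = −0.5·ln(0.560976) − 0.25·ln(0.512196) = −0.5·(-0.578077) − 0.25·(-0.669048) = 0.4563.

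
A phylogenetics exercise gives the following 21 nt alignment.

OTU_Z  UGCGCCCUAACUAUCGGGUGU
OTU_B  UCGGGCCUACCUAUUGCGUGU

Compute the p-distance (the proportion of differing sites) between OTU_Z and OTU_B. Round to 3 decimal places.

Differing sites — 2:G/C; 3:C/G; 5:C/G; 10:A/C; 15:C/U; 17:G/C.
There are 6 differences over 21 sites, so p = 6/21 = 0.286.

0.286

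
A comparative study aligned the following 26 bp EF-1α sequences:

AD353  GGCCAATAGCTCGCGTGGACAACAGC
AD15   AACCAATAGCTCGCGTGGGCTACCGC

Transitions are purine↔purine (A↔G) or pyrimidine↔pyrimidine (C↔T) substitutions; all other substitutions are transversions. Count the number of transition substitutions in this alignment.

3

The sequences differ at positions 1 (G/A, transition), 2 (G/A, transition), 19 (A/G, transition), 21 (A/T, transversion), 24 (A/C, transversion).
Of the 5 differences, 3 transitions and 2 transversions, so the answer is 3.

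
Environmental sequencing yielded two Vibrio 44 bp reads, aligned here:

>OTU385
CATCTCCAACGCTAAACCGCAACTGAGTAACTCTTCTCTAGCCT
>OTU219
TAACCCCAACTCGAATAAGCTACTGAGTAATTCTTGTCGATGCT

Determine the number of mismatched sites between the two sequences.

Mismatches occur at site 1 (C→T), site 3 (T→A), site 5 (T→C), site 11 (G→T), site 13 (T→G), site 16 (A→T), site 17 (C→A), site 18 (C→A), site 21 (A→T), site 31 (C→T), site 36 (C→G), site 39 (T→G), site 41 (G→T), site 42 (C→G).
That gives 14 mismatches out of 44 aligned sites, so the Hamming distance is 14.

14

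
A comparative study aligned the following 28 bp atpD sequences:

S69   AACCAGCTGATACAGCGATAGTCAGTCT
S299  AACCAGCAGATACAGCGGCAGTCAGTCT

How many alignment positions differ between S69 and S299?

Differing sites — 8:T/A; 18:A/G; 19:T/C.
That gives 3 mismatches out of 28 aligned sites, so the Hamming distance is 3.

3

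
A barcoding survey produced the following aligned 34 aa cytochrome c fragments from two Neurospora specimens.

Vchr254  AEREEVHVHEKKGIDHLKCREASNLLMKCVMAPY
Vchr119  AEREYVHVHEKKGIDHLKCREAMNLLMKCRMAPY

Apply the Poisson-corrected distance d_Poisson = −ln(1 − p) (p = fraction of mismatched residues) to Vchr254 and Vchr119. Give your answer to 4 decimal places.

0.0924

Differing sites — 5:E/Y; 23:S/M; 30:V/R.
p = 3/34 = 0.088235.
d = −ln(1 − 0.088235) = −ln(0.911765) = 0.0924.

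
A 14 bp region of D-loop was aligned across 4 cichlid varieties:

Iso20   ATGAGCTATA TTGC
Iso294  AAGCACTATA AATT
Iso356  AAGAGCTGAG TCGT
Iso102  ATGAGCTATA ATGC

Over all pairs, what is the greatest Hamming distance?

8

Pairwise Hamming distances:
  Iso20 vs Iso294: 7
  Iso20 vs Iso356: 6
  Iso20 vs Iso102: 1
  Iso294 vs Iso356: 8
  Iso294 vs Iso102: 6
  Iso356 vs Iso102: 7
The largest is 8, between Iso294 and Iso356.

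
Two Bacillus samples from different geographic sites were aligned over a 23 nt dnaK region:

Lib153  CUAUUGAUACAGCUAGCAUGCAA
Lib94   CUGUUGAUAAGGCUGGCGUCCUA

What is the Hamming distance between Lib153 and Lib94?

Mismatches occur at site 3 (A/G), site 10 (C/A), site 11 (A/G), site 15 (A/G), site 18 (A/G), site 20 (G/C), site 22 (A/U).
That gives 7 mismatches out of 23 aligned sites, so the Hamming distance is 7.

7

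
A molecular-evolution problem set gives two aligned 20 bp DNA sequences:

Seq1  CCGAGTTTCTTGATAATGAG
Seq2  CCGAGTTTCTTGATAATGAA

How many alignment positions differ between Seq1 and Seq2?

The sequences differ at position 20 (G/A).
That gives 1 mismatch out of 20 aligned sites, so the Hamming distance is 1.

1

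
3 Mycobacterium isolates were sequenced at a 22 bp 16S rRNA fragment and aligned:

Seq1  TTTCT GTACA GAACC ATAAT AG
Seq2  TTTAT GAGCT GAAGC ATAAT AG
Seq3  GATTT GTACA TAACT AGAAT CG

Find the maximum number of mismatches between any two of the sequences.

Pairwise Hamming distances:
  Seq1 vs Seq2: 5
  Seq1 vs Seq3: 7
  Seq2 vs Seq3: 11
The largest is 11, between Seq2 and Seq3.

11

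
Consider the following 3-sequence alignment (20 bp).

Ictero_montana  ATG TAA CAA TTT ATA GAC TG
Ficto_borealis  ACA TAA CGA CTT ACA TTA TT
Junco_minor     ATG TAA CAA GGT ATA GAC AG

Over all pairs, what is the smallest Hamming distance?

Pairwise Hamming distances:
  Ictero_montana vs Ficto_borealis: 9
  Ictero_montana vs Junco_minor: 3
  Ficto_borealis vs Junco_minor: 11
The smallest is 3, between Ictero_montana and Junco_minor.

3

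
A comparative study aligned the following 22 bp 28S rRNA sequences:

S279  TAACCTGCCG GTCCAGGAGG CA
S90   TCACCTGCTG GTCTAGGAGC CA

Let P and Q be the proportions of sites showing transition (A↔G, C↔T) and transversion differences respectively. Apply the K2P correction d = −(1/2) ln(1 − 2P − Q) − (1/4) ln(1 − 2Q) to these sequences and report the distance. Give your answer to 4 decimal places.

0.2094

Mismatches occur at site 2 (A↔C, transversion), site 9 (C↔T, transition), site 14 (C↔T, transition), site 20 (G↔C, transversion).
Of the 4 differences, 2 transitions and 2 transversions over 22 sites: P = 2/22 = 0.090909, Q = 2/22 = 0.090909.
d = −0.5·ln(0.727273) − 0.25·ln(0.818182) = −0.5·(-0.318453) − 0.25·(-0.200670) = 0.2094.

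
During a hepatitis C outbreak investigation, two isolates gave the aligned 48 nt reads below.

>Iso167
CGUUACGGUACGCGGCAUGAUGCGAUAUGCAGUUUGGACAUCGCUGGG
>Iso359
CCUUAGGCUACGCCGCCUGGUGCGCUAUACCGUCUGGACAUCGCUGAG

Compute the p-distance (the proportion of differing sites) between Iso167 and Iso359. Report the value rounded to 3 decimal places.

The sequences differ at positions 2 (G/C), 6 (C/G), 8 (G/C), 14 (G/C), 17 (A/C), 20 (A/G), 25 (A/C), 29 (G/A), 31 (A/C), 34 (U/C), 47 (G/A).
There are 11 differences over 48 sites, so p = 11/48 = 0.229.

0.229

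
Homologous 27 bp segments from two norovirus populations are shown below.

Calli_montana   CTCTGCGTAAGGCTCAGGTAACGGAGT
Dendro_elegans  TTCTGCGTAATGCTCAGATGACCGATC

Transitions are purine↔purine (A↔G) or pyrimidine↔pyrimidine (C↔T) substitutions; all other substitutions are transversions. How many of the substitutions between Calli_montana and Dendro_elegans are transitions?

The sequences differ at positions 1 (C/T, transition), 11 (G/T, transversion), 18 (G/A, transition), 20 (A/G, transition), 23 (G/C, transversion), 26 (G/T, transversion), 27 (T/C, transition).
Of the 7 differences, 4 transitions and 3 transversions, so the answer is 4.

4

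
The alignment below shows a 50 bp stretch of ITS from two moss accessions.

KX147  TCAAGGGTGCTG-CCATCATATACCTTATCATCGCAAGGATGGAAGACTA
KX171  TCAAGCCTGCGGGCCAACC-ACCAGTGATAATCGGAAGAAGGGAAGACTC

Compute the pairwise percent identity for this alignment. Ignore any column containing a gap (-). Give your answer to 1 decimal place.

68.8%

Excluding the 2 gap columns leaves 48 comparable sites.
The sequences differ at positions 6 (G/C), 7 (G/C), 11 (T/G), 17 (T/A), 19 (A/C), 22 (T/C), 23 (A/C), 24 (C/A), 25 (C/G), 27 (T/G), 30 (C/A), 35 (C/G), 39 (G/A), 41 (T/G), 50 (A/C).
33 of the 48 comparable sites match, so the percent identity is 33/48 × 100 = 68.8%.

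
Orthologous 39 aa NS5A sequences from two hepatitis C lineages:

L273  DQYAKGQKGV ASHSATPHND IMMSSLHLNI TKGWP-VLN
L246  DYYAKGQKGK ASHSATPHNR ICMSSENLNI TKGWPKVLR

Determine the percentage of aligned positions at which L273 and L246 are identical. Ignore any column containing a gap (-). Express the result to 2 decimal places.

81.58%

Excluding the 1 gap column leaves 38 comparable sites.
Differing sites — 2:Q/Y; 10:V/K; 20:D/R; 22:M/C; 26:L/E; 27:H/N; 39:N/R.
31 of the 38 comparable sites match, so the percent identity is 31/38 × 100 = 81.58%.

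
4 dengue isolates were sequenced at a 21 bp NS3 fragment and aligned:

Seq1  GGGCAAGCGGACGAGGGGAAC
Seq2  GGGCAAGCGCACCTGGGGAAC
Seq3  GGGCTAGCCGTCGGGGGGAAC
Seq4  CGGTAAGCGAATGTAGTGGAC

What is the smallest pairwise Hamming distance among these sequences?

Pairwise Hamming distances:
  Seq1 vs Seq2: 3
  Seq1 vs Seq3: 4
  Seq1 vs Seq4: 8
  Seq2 vs Seq3: 6
  Seq2 vs Seq4: 8
  Seq3 vs Seq4: 11
The smallest is 3, between Seq1 and Seq2.

3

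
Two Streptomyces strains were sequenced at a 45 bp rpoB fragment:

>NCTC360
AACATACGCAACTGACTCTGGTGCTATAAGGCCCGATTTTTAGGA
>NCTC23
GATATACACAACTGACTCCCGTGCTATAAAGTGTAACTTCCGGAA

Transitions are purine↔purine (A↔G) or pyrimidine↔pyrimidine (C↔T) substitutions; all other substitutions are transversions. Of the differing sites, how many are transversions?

2

Mismatches occur at site 1 (A/G, transition), site 3 (C/T, transition), site 8 (G/A, transition), site 19 (T/C, transition), site 20 (G/C, transversion), site 30 (G/A, transition), site 32 (C/T, transition), site 33 (C/G, transversion), site 34 (C/T, transition), site 35 (G/A, transition), site 37 (T/C, transition), site 40 (T/C, transition), site 41 (T/C, transition), site 42 (A/G, transition), site 44 (G/A, transition).
Of the 15 differences, 13 transitions and 2 transversions, so the answer is 2.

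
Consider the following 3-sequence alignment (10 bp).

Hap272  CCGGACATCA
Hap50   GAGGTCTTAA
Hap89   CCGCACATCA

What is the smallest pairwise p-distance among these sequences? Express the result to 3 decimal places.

Pairwise Hamming distances:
  Hap272 vs Hap50: 5
  Hap272 vs Hap89: 1
  Hap50 vs Hap89: 6
The smallest is 1 mismatch, between Hap272 and Hap89; p = 1/10 = 0.100.

0.100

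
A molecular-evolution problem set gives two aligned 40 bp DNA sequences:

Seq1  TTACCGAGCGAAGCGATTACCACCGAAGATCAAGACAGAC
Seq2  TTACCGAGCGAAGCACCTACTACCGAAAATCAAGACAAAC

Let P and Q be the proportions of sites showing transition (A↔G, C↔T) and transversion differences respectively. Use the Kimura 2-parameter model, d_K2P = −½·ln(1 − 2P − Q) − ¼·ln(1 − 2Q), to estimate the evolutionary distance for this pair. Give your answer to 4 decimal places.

0.1736

Mismatches occur at site 15 (G↔A, transition), site 16 (A↔C, transversion), site 17 (T↔C, transition), site 21 (C↔T, transition), site 28 (G↔A, transition), site 38 (G↔A, transition).
Of the 6 differences, 5 transitions and 1 transversion over 40 sites: P = 5/40 = 0.125000, Q = 1/40 = 0.025000.
d = −0.5·ln(0.725000) − 0.25·ln(0.950000) = −0.5·(-0.321584) − 0.25·(-0.051293) = 0.1736.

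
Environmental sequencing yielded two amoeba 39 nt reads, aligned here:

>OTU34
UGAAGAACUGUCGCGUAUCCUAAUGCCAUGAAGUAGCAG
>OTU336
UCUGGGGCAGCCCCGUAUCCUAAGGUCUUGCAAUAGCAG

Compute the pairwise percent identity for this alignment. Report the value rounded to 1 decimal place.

The sequences differ at positions 2 (G/C), 3 (A/U), 4 (A/G), 6 (A/G), 7 (A/G), 9 (U/A), 11 (U/C), 13 (G/C), 24 (U/G), 26 (C/U), 28 (A/U), 31 (A/C), 33 (G/A).
26 of the 39 sites match, so the percent identity is 26/39 × 100 = 66.7%.

66.7%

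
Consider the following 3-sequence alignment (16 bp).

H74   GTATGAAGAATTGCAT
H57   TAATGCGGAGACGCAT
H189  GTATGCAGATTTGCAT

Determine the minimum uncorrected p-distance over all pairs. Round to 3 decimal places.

Pairwise Hamming distances:
  H74 vs H57: 7
  H74 vs H189: 2
  H57 vs H189: 6
The smallest is 2 mismatches, between H74 and H189; p = 2/16 = 0.125.

0.125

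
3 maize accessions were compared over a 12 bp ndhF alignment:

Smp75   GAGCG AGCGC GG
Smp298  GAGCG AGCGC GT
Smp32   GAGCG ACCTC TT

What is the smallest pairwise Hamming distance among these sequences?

Pairwise Hamming distances:
  Smp75 vs Smp298: 1
  Smp75 vs Smp32: 4
  Smp298 vs Smp32: 3
The smallest is 1, between Smp75 and Smp298.

1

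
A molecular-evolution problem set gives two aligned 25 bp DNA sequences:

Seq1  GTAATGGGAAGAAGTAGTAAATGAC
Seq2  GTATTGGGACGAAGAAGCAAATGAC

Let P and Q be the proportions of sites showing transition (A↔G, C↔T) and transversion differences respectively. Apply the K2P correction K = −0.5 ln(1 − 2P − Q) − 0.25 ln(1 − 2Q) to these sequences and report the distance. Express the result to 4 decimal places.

The sequences differ at positions 4 (A/T, transversion), 10 (A/C, transversion), 15 (T/A, transversion), 18 (T/C, transition).
Of the 4 differences, 1 transition and 3 transversions over 25 sites: P = 1/25 = 0.040000, Q = 3/25 = 0.120000.
d = −0.5·ln(0.800000) − 0.25·ln(0.760000) = −0.5·(-0.223144) − 0.25·(-0.274437) = 0.1802.

0.1802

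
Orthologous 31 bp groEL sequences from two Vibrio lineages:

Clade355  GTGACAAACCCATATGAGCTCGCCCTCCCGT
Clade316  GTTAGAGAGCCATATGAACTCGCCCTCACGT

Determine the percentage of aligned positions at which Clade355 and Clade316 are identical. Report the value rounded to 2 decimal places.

80.65%

The sequences differ at positions 3 (G/T), 5 (C/G), 7 (A/G), 9 (C/G), 18 (G/A), 28 (C/A).
25 of the 31 sites match, so the percent identity is 25/31 × 100 = 80.65%.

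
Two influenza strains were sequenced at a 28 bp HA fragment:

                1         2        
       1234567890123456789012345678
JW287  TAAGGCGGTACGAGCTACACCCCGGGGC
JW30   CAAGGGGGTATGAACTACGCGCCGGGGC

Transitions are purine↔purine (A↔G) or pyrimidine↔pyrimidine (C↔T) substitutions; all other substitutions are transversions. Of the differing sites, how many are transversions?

Differing sites — 1:T/C (Ti); 6:C/G (Tv); 11:C/T (Ti); 14:G/A (Ti); 19:A/G (Ti); 21:C/G (Tv).
Of the 6 differences, 4 transitions and 2 transversions, so the answer is 2.

2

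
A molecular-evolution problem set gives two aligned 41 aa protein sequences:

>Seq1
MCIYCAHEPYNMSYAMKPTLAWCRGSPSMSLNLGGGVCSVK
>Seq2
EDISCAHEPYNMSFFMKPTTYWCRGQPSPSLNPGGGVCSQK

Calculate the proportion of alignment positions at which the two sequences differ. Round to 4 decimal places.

The sequences differ at positions 1 (M/E), 2 (C/D), 4 (Y/S), 14 (Y/F), 15 (A/F), 20 (L/T), 21 (A/Y), 26 (S/Q), 29 (M/P), 33 (L/P), 40 (V/Q).
There are 11 differences over 41 sites, so p = 11/41 = 0.2683.

0.2683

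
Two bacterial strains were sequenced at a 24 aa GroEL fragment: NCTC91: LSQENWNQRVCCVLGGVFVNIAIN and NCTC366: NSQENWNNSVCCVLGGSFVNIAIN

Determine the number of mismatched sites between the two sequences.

Mismatches occur at site 1 (L↔N), site 8 (Q↔N), site 9 (R↔S), site 17 (V↔S).
That gives 4 mismatches out of 24 aligned sites, so the Hamming distance is 4.

4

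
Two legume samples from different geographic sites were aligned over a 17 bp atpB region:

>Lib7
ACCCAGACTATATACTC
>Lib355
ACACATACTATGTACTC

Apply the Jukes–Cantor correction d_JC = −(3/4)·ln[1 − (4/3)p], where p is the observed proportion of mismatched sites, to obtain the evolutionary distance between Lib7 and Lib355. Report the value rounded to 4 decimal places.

0.2012

Mismatches occur at site 3 (C→A), site 6 (G→T), site 12 (A→G).
p = 3/17 = 0.176471.
d = −0.75 · ln(1 − (4/3)·0.176471) = −0.75 · ln(0.764705) = −0.75 · (-0.268265) = 0.2012.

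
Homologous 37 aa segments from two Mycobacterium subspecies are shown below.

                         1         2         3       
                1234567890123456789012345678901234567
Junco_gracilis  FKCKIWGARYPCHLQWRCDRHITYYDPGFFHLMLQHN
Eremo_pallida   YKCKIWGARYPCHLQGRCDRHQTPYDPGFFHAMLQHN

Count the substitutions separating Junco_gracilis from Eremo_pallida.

The sequences differ at positions 1 (F/Y), 16 (W/G), 22 (I/Q), 24 (Y/P), 32 (L/A).
That gives 5 mismatches out of 37 aligned sites, so the Hamming distance is 5.

5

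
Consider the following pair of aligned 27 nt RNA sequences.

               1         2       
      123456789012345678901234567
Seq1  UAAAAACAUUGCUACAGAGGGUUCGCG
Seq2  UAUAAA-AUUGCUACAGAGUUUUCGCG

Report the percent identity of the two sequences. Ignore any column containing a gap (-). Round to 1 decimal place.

Excluding the 1 gap column leaves 26 comparable sites.
The sequences differ at positions 3 (A/U), 20 (G/U), 21 (G/U).
23 of the 26 comparable sites match, so the percent identity is 23/26 × 100 = 88.5%.

88.5%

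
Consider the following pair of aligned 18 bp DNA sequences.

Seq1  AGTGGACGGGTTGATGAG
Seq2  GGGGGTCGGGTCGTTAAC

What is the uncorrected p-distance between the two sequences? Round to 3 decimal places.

0.389

Mismatches occur at site 1 (A↔G), site 3 (T↔G), site 6 (A↔T), site 12 (T↔C), site 14 (A↔T), site 16 (G↔A), site 18 (G↔C).
There are 7 differences over 18 sites, so p = 7/18 = 0.389.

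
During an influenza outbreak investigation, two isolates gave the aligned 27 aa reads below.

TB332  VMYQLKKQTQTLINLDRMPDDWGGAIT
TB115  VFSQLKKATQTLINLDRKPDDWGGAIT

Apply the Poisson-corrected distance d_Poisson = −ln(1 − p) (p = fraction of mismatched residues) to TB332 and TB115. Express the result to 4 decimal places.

Differing sites — 2:M/F; 3:Y/S; 8:Q/A; 18:M/K.
p = 4/27 = 0.148148.
d = −ln(1 − 0.148148) = −ln(0.851852) = 0.1603.

0.1603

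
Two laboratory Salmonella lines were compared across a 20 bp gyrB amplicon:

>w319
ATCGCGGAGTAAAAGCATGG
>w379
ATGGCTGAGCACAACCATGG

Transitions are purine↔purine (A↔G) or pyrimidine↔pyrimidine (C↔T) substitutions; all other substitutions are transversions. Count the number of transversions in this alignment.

Differing sites — 3:C/G (Tv); 6:G/T (Tv); 10:T/C (Ti); 12:A/C (Tv); 15:G/C (Tv).
Of the 5 differences, 1 transition and 4 transversions, so the answer is 4.

4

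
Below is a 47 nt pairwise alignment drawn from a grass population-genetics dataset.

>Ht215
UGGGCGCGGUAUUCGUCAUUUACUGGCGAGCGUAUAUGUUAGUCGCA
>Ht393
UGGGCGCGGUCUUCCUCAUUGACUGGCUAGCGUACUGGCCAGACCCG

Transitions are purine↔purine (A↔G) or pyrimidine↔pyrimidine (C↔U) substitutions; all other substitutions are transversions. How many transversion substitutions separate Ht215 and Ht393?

8

Differing sites — 11:A/C (Tv); 15:G/C (Tv); 21:U/G (Tv); 28:G/U (Tv); 35:U/C (Ti); 36:A/U (Tv); 37:U/G (Tv); 39:U/C (Ti); 40:U/C (Ti); 43:U/A (Tv); 45:G/C (Tv); 47:A/G (Ti).
Of the 12 differences, 4 transitions and 8 transversions, so the answer is 8.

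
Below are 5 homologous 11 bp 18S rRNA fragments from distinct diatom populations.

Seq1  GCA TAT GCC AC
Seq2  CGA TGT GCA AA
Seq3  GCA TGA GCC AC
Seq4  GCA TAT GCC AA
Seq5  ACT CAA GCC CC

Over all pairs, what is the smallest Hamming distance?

1

Pairwise Hamming distances:
  Seq1 vs Seq2: 5
  Seq1 vs Seq3: 2
  Seq1 vs Seq4: 1
  Seq1 vs Seq5: 5
  Seq2 vs Seq3: 5
  Seq2 vs Seq4: 4
  Seq2 vs Seq5: 9
  Seq3 vs Seq4: 3
  Seq3 vs Seq5: 5
  Seq4 vs Seq5: 6
The smallest is 1, between Seq1 and Seq4.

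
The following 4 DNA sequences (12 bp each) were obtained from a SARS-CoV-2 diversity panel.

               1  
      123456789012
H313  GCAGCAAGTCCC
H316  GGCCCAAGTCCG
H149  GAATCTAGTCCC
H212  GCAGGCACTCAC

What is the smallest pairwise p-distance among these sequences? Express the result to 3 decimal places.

0.250

Pairwise Hamming distances:
  H313 vs H316: 4
  H313 vs H149: 3
  H313 vs H212: 4
  H316 vs H149: 5
  H316 vs H212: 8
  H149 vs H212: 6
The smallest is 3 mismatches, between H313 and H149; p = 3/12 = 0.250.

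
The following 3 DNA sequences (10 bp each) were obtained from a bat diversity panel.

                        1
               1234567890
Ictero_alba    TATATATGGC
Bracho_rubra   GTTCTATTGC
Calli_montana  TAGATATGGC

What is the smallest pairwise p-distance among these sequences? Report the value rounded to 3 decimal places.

Pairwise Hamming distances:
  Ictero_alba vs Bracho_rubra: 4
  Ictero_alba vs Calli_montana: 1
  Bracho_rubra vs Calli_montana: 5
The smallest is 1 mismatch, between Ictero_alba and Calli_montana; p = 1/10 = 0.100.

0.100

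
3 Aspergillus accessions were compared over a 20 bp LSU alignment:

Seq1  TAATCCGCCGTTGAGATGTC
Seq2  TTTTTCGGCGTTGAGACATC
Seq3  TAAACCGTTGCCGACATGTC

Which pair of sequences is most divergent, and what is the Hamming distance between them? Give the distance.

11

Pairwise Hamming distances:
  Seq1 vs Seq2: 6
  Seq1 vs Seq3: 6
  Seq2 vs Seq3: 11
The largest is 11, between Seq2 and Seq3.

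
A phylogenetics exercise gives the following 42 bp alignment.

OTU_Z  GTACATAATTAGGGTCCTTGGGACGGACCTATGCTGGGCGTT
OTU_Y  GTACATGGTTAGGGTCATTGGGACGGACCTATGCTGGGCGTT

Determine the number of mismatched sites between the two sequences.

Differing sites — 7:A/G; 8:A/G; 17:C/A.
That gives 3 mismatches out of 42 aligned sites, so the Hamming distance is 3.

3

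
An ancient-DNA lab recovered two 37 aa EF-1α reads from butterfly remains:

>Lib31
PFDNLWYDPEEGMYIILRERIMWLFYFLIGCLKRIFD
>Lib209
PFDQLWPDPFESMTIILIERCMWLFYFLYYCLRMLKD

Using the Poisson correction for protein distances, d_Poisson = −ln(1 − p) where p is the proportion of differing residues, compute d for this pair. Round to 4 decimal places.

0.4329

The sequences differ at positions 4 (N/Q), 7 (Y/P), 10 (E/F), 12 (G/S), 14 (Y/T), 18 (R/I), 21 (I/C), 29 (I/Y), 30 (G/Y), 33 (K/R), 34 (R/M), 35 (I/L), 36 (F/K).
p = 13/37 = 0.351351.
d = −ln(1 − 0.351351) = −ln(0.648649) = 0.4329.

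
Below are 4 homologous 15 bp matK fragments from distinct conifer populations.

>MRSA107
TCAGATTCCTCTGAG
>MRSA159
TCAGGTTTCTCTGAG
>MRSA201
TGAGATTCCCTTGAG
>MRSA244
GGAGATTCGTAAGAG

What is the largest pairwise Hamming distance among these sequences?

Pairwise Hamming distances:
  MRSA107 vs MRSA159: 2
  MRSA107 vs MRSA201: 3
  MRSA107 vs MRSA244: 5
  MRSA159 vs MRSA201: 5
  MRSA159 vs MRSA244: 7
  MRSA201 vs MRSA244: 5
The largest is 7, between MRSA159 and MRSA244.

7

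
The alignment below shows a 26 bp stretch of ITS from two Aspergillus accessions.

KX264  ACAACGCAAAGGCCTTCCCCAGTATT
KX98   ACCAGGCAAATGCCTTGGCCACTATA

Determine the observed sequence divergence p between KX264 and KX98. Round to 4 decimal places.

0.2692

Mismatches occur at site 3 (A↔C), site 5 (C↔G), site 11 (G↔T), site 17 (C↔G), site 18 (C↔G), site 22 (G↔C), site 26 (T↔A).
There are 7 differences over 26 sites, so p = 7/26 = 0.2692.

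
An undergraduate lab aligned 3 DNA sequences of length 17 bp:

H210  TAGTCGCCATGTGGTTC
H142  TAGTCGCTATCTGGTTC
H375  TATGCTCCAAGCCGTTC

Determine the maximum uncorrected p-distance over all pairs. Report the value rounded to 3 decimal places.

0.471

Pairwise Hamming distances:
  H210 vs H142: 2
  H210 vs H375: 6
  H142 vs H375: 8
The largest is 8 mismatches, between H142 and H375; p = 8/17 = 0.471.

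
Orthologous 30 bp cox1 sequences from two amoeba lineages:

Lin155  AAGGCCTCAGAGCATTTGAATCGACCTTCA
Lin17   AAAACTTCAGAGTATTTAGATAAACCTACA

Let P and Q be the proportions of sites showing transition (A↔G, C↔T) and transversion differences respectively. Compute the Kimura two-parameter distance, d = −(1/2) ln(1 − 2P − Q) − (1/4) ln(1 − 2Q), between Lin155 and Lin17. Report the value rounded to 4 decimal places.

0.4168

Mismatches occur at site 3 (G→A, transition), site 4 (G→A, transition), site 6 (C→T, transition), site 13 (C→T, transition), site 18 (G→A, transition), site 19 (A→G, transition), site 22 (C→A, transversion), site 23 (G→A, transition), site 28 (T→A, transversion).
Of the 9 differences, 7 transitions and 2 transversions over 30 sites: P = 7/30 = 0.233333, Q = 2/30 = 0.066667.
d = −0.5·ln(0.466667) − 0.25·ln(0.866666) = −0.5·(-0.762139) − 0.25·(-0.143102) = 0.4168.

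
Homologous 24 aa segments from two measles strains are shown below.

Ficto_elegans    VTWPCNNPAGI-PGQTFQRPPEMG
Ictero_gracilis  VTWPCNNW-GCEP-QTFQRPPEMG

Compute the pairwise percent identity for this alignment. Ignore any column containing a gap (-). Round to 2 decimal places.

Excluding the 3 gap columns leaves 21 comparable sites.
Differing sites — 8:P/W; 11:I/C.
19 of the 21 comparable sites match, so the percent identity is 19/21 × 100 = 90.48%.

90.48%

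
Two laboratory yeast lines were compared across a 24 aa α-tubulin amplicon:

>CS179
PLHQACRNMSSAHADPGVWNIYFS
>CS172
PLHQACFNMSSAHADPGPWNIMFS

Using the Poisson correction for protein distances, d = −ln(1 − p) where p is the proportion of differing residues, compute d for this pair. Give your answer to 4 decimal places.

The sequences differ at positions 7 (R/F), 18 (V/P), 22 (Y/M).
p = 3/24 = 0.125000.
d = −ln(1 − 0.125000) = −ln(0.875000) = 0.1335.

0.1335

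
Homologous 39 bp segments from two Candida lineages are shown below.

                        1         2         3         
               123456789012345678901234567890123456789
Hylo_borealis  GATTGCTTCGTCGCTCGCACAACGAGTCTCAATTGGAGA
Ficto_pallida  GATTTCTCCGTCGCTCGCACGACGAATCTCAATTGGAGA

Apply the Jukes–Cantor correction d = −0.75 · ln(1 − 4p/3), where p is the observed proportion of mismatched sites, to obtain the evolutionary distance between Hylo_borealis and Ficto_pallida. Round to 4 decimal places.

The sequences differ at positions 5 (G/T), 8 (T/C), 21 (A/G), 26 (G/A).
p = 4/39 = 0.102564.
d = −0.75 · ln(1 − (4/3)·0.102564) = −0.75 · ln(0.863248) = −0.75 · (-0.147053) = 0.1103.

0.1103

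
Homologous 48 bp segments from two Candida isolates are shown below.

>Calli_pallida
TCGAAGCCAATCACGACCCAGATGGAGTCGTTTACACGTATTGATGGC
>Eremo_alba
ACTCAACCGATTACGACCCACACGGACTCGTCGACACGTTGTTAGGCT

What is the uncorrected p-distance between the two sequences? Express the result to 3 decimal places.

The sequences differ at positions 1 (T/A), 3 (G/T), 4 (A/C), 6 (G/A), 9 (A/G), 12 (C/T), 21 (G/C), 23 (T/C), 27 (G/C), 32 (T/C), 33 (T/G), 40 (A/T), 41 (T/G), 43 (G/T), 45 (T/G), 47 (G/C), 48 (C/T).
There are 17 differences over 48 sites, so p = 17/48 = 0.354.

0.354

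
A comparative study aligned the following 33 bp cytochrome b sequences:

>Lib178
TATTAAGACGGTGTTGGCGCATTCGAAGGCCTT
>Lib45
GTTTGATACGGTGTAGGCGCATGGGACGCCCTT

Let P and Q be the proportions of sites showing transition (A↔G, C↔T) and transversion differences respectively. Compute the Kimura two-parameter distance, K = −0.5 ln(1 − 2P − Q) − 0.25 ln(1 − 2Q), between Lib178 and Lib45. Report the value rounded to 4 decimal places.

0.3463

Differing sites — 1:T/G (Tv); 2:A/T (Tv); 5:A/G (Ti); 7:G/T (Tv); 15:T/A (Tv); 23:T/G (Tv); 24:C/G (Tv); 27:A/C (Tv); 29:G/C (Tv).
Of the 9 differences, 1 transition and 8 transversions over 33 sites: P = 1/33 = 0.030303, Q = 8/33 = 0.242424.
d = −0.5·ln(0.696970) − 0.25·ln(0.515152) = −0.5·(-0.361013) − 0.25·(-0.663293) = 0.3463.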